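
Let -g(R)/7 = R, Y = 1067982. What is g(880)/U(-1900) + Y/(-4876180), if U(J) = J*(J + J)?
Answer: -2419021034/11001881125 ≈ -0.21987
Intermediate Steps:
U(J) = 2*J² (U(J) = J*(2*J) = 2*J²)
g(R) = -7*R
g(880)/U(-1900) + Y/(-4876180) = (-7*880)/((2*(-1900)²)) + 1067982/(-4876180) = -6160/(2*3610000) + 1067982*(-1/4876180) = -6160/7220000 - 533991/2438090 = -6160*1/7220000 - 533991/2438090 = -77/90250 - 533991/2438090 = -2419021034/11001881125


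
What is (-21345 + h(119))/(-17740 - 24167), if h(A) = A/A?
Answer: 21344/41907 ≈ 0.50932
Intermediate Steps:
h(A) = 1
(-21345 + h(119))/(-17740 - 24167) = (-21345 + 1)/(-17740 - 24167) = -21344/(-41907) = -21344*(-1/41907) = 21344/41907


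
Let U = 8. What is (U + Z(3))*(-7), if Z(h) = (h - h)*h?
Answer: -56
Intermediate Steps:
Z(h) = 0 (Z(h) = 0*h = 0)
(U + Z(3))*(-7) = (8 + 0)*(-7) = 8*(-7) = -56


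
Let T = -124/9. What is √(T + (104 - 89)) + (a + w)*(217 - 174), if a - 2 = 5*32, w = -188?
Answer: -1118 + √11/3 ≈ -1116.9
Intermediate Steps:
T = -124/9 (T = -124*⅑ = -124/9 ≈ -13.778)
a = 162 (a = 2 + 5*32 = 2 + 160 = 162)
√(T + (104 - 89)) + (a + w)*(217 - 174) = √(-124/9 + (104 - 89)) + (162 - 188)*(217 - 174) = √(-124/9 + 15) - 26*43 = √(11/9) - 1118 = √11/3 - 1118 = -1118 + √11/3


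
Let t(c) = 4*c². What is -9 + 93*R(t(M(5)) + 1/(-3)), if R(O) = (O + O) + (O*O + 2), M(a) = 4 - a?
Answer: 6328/3 ≈ 2109.3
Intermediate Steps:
R(O) = 2 + O² + 2*O (R(O) = 2*O + (O² + 2) = 2*O + (2 + O²) = 2 + O² + 2*O)
-9 + 93*R(t(M(5)) + 1/(-3)) = -9 + 93*(2 + (4*(4 - 1*5)² + 1/(-3))² + 2*(4*(4 - 1*5)² + 1/(-3))) = -9 + 93*(2 + (4*(4 - 5)² - ⅓)² + 2*(4*(4 - 5)² - ⅓)) = -9 + 93*(2 + (4*(-1)² - ⅓)² + 2*(4*(-1)² - ⅓)) = -9 + 93*(2 + (4*1 - ⅓)² + 2*(4*1 - ⅓)) = -9 + 93*(2 + (4 - ⅓)² + 2*(4 - ⅓)) = -9 + 93*(2 + (11/3)² + 2*(11/3)) = -9 + 93*(2 + 121/9 + 22/3) = -9 + 93*(205/9) = -9 + 6355/3 = 6328/3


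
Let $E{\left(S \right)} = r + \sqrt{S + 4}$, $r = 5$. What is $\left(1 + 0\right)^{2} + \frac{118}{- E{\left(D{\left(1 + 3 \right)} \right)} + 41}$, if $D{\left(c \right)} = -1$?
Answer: $\frac{1847}{431} + \frac{118 \sqrt{3}}{1293} \approx 4.4435$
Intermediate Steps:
$E{\left(S \right)} = 5 + \sqrt{4 + S}$ ($E{\left(S \right)} = 5 + \sqrt{S + 4} = 5 + \sqrt{4 + S}$)
$\left(1 + 0\right)^{2} + \frac{118}{- E{\left(D{\left(1 + 3 \right)} \right)} + 41} = \left(1 + 0\right)^{2} + \frac{118}{- (5 + \sqrt{4 - 1}) + 41} = 1^{2} + \frac{118}{- (5 + \sqrt{3}) + 41} = 1 + \frac{118}{\left(-5 - \sqrt{3}\right) + 41} = 1 + \frac{118}{36 - \sqrt{3}}$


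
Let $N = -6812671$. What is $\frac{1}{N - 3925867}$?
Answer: $- \frac{1}{10738538} \approx -9.3123 \cdot 10^{-8}$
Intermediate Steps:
$\frac{1}{N - 3925867} = \frac{1}{-6812671 - 3925867} = \frac{1}{-10738538} = - \frac{1}{10738538}$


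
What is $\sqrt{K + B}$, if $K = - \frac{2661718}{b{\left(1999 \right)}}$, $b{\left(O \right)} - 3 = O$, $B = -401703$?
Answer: $\frac{i \sqrt{403838997562}}{1001} \approx 634.85 i$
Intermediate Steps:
$b{\left(O \right)} = 3 + O$
$K = - \frac{1330859}{1001}$ ($K = - \frac{2661718}{3 + 1999} = - \frac{2661718}{2002} = \left(-2661718\right) \frac{1}{2002} = - \frac{1330859}{1001} \approx -1329.5$)
$\sqrt{K + B} = \sqrt{- \frac{1330859}{1001} - 401703} = \sqrt{- \frac{403435562}{1001}} = \frac{i \sqrt{403838997562}}{1001}$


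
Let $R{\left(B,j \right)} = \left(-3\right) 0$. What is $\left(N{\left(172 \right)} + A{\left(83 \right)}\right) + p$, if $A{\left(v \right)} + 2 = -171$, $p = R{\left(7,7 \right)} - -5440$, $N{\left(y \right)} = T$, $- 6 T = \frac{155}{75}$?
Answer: $\frac{473999}{90} \approx 5266.7$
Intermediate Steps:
$R{\left(B,j \right)} = 0$
$T = - \frac{31}{90}$ ($T = - \frac{155 \cdot \frac{1}{75}}{6} = \left(- \frac{1}{6}\right) \frac{31}{15} = - \frac{31}{90} \approx -0.34444$)
$N{\left(y \right)} = - \frac{31}{90}$
$p = 5440$ ($p = 0 - -5440 = 0 + 5440 = 5440$)
$A{\left(v \right)} = -173$ ($A{\left(v \right)} = -2 - 171 = -173$)
$\left(N{\left(172 \right)} + A{\left(83 \right)}\right) + p = \left(- \frac{31}{90} - 173\right) + 5440 = - \frac{15601}{90} + 5440 = \frac{473999}{90}$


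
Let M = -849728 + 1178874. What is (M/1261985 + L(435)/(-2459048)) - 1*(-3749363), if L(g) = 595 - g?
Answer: 1454416294662148381/387910211285 ≈ 3.7494e+6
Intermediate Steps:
M = 329146
(M/1261985 + L(435)/(-2459048)) - 1*(-3749363) = (329146/1261985 + (595 - 1*435)/(-2459048)) - 1*(-3749363) = (329146*(1/1261985) + (595 - 435)*(-1/2459048)) + 3749363 = (329146/1261985 + 160*(-1/2459048)) + 3749363 = (329146/1261985 - 20/307381) + 3749363 = 101147986926/387910211285 + 3749363 = 1454416294662148381/387910211285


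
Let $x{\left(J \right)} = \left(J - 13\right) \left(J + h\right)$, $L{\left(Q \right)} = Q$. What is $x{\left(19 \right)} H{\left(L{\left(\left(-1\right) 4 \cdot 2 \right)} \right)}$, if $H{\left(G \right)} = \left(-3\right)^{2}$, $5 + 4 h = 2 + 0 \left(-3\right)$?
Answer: $\frac{1971}{2} \approx 985.5$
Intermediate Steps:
$h = - \frac{3}{4}$ ($h = - \frac{5}{4} + \frac{2 + 0 \left(-3\right)}{4} = - \frac{5}{4} + \frac{2 + 0}{4} = - \frac{5}{4} + \frac{1}{4} \cdot 2 = - \frac{5}{4} + \frac{1}{2} = - \frac{3}{4} \approx -0.75$)
$H{\left(G \right)} = 9$
$x{\left(J \right)} = \left(-13 + J\right) \left(- \frac{3}{4} + J\right)$ ($x{\left(J \right)} = \left(J - 13\right) \left(J - \frac{3}{4}\right) = \left(-13 + J\right) \left(- \frac{3}{4} + J\right)$)
$x{\left(19 \right)} H{\left(L{\left(\left(-1\right) 4 \cdot 2 \right)} \right)} = \left(\frac{39}{4} + 19^{2} - \frac{1045}{4}\right) 9 = \left(\frac{39}{4} + 361 - \frac{1045}{4}\right) 9 = \frac{219}{2} \cdot 9 = \frac{1971}{2}$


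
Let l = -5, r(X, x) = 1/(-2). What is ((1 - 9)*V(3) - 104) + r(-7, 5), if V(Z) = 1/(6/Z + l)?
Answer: -611/6 ≈ -101.83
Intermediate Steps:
r(X, x) = -1/2
V(Z) = 1/(-5 + 6/Z) (V(Z) = 1/(6/Z - 5) = 1/(-5 + 6/Z))
((1 - 9)*V(3) - 104) + r(-7, 5) = ((1 - 9)*(3/(6 - 5*3)) - 104) - 1/2 = (-24/(6 - 15) - 104) - 1/2 = (-24/(-9) - 104) - 1/2 = (-24*(-1)/9 - 104) - 1/2 = (-8*(-1/3) - 104) - 1/2 = (8/3 - 104) - 1/2 = -304/3 - 1/2 = -611/6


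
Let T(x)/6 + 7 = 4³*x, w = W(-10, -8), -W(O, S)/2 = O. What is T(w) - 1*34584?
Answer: -26946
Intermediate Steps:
W(O, S) = -2*O
w = 20 (w = -2*(-10) = 20)
T(x) = -42 + 384*x (T(x) = -42 + 6*(4³*x) = -42 + 6*(64*x) = -42 + 384*x)
T(w) - 1*34584 = (-42 + 384*20) - 1*34584 = (-42 + 7680) - 34584 = 7638 - 34584 = -26946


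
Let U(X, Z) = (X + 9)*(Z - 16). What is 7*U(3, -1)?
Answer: -1428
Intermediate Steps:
U(X, Z) = (-16 + Z)*(9 + X) (U(X, Z) = (9 + X)*(-16 + Z) = (-16 + Z)*(9 + X))
7*U(3, -1) = 7*(-144 - 16*3 + 9*(-1) + 3*(-1)) = 7*(-144 - 48 - 9 - 3) = 7*(-204) = -1428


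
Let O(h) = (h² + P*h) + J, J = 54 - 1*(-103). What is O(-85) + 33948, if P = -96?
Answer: 49490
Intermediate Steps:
J = 157 (J = 54 + 103 = 157)
O(h) = 157 + h² - 96*h (O(h) = (h² - 96*h) + 157 = 157 + h² - 96*h)
O(-85) + 33948 = (157 + (-85)² - 96*(-85)) + 33948 = (157 + 7225 + 8160) + 33948 = 15542 + 33948 = 49490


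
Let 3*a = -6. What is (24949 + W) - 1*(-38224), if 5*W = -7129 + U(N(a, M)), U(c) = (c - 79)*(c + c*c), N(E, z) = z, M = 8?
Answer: 303624/5 ≈ 60725.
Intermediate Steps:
a = -2 (a = (1/3)*(-6) = -2)
U(c) = (-79 + c)*(c + c**2)
W = -12241/5 (W = (-7129 + 8*(-79 + 8**2 - 78*8))/5 = (-7129 + 8*(-79 + 64 - 624))/5 = (-7129 + 8*(-639))/5 = (-7129 - 5112)/5 = (1/5)*(-12241) = -12241/5 ≈ -2448.2)
(24949 + W) - 1*(-38224) = (24949 - 12241/5) - 1*(-38224) = 112504/5 + 38224 = 303624/5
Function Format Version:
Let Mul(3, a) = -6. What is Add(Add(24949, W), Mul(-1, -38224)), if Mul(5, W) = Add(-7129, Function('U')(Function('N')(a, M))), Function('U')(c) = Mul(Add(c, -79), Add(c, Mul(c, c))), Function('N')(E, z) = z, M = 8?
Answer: Rational(303624, 5) ≈ 60725.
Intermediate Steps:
a = -2 (a = Mul(Rational(1, 3), -6) = -2)
Function('U')(c) = Mul(Add(-79, c), Add(c, Pow(c, 2)))
W = Rational(-12241, 5) (W = Mul(Rational(1, 5), Add(-7129, Mul(8, Add(-79, Pow(8, 2), Mul(-78, 8))))) = Mul(Rational(1, 5), Add(-7129, Mul(8, Add(-79, 64, -624)))) = Mul(Rational(1, 5), Add(-7129, Mul(8, -639))) = Mul(Rational(1, 5), Add(-7129, -5112)) = Mul(Rational(1, 5), -12241) = Rational(-12241, 5) ≈ -2448.2)
Add(Add(24949, W), Mul(-1, -38224)) = Add(Add(24949, Rational(-12241, 5)), Mul(-1, -38224)) = Add(Rational(112504, 5), 38224) = Rational(303624, 5)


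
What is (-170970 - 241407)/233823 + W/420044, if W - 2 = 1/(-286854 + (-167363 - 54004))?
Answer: -29344005782171335/16638469138750284 ≈ -1.7636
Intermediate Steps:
W = 1016441/508221 (W = 2 + 1/(-286854 + (-167363 - 54004)) = 2 + 1/(-286854 - 221367) = 2 + 1/(-508221) = 2 - 1/508221 = 1016441/508221 ≈ 2.0000)
(-170970 - 241407)/233823 + W/420044 = (-170970 - 241407)/233823 + (1016441/508221)/420044 = -412377*1/233823 + (1016441/508221)*(1/420044) = -137459/77941 + 1016441/213475181724 = -29344005782171335/16638469138750284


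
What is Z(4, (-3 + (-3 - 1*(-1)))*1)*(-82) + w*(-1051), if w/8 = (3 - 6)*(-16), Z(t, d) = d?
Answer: -403174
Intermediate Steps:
w = 384 (w = 8*((3 - 6)*(-16)) = 8*(-3*(-16)) = 8*48 = 384)
Z(4, (-3 + (-3 - 1*(-1)))*1)*(-82) + w*(-1051) = ((-3 + (-3 - 1*(-1)))*1)*(-82) + 384*(-1051) = ((-3 + (-3 + 1))*1)*(-82) - 403584 = ((-3 - 2)*1)*(-82) - 403584 = -5*1*(-82) - 403584 = -5*(-82) - 403584 = 410 - 403584 = -403174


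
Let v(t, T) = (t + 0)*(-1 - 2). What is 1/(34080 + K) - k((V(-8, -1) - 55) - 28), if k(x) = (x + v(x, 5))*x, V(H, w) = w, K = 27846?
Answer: 873899713/61926 ≈ 14112.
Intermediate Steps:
v(t, T) = -3*t (v(t, T) = t*(-3) = -3*t)
k(x) = -2*x² (k(x) = (x - 3*x)*x = (-2*x)*x = -2*x²)
1/(34080 + K) - k((V(-8, -1) - 55) - 28) = 1/(34080 + 27846) - (-2)*((-1 - 55) - 28)² = 1/61926 - (-2)*(-56 - 28)² = 1/61926 - (-2)*(-84)² = 1/61926 - (-2)*7056 = 1/61926 - 1*(-14112) = 1/61926 + 14112 = 873899713/61926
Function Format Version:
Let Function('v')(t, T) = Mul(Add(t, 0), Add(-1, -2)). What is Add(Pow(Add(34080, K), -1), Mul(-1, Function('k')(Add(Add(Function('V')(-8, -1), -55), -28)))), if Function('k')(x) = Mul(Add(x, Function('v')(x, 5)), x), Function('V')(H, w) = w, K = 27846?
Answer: Rational(873899713, 61926) ≈ 14112.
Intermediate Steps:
Function('v')(t, T) = Mul(-3, t) (Function('v')(t, T) = Mul(t, -3) = Mul(-3, t))
Function('k')(x) = Mul(-2, Pow(x, 2)) (Function('k')(x) = Mul(Add(x, Mul(-3, x)), x) = Mul(Mul(-2, x), x) = Mul(-2, Pow(x, 2)))
Add(Pow(Add(34080, K), -1), Mul(-1, Function('k')(Add(Add(Function('V')(-8, -1), -55), -28)))) = Add(Pow(Add(34080, 27846), -1), Mul(-1, Mul(-2, Pow(Add(Add(-1, -55), -28), 2)))) = Add(Pow(61926, -1), Mul(-1, Mul(-2, Pow(Add(-56, -28), 2)))) = Add(Rational(1, 61926), Mul(-1, Mul(-2, Pow(-84, 2)))) = Add(Rational(1, 61926), Mul(-1, Mul(-2, 7056))) = Add(Rational(1, 61926), Mul(-1, -14112)) = Add(Rational(1, 61926), 14112) = Rational(873899713, 61926)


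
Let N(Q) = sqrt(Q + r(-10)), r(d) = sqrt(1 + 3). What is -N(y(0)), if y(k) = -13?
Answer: -I*sqrt(11) ≈ -3.3166*I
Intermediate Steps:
r(d) = 2 (r(d) = sqrt(4) = 2)
N(Q) = sqrt(2 + Q) (N(Q) = sqrt(Q + 2) = sqrt(2 + Q))
-N(y(0)) = -sqrt(2 - 13) = -sqrt(-11) = -I*sqrt(11)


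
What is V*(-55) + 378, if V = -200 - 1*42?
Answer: 13688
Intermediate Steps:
V = -242 (V = -200 - 42 = -242)
V*(-55) + 378 = -242*(-55) + 378 = 13310 + 378 = 13688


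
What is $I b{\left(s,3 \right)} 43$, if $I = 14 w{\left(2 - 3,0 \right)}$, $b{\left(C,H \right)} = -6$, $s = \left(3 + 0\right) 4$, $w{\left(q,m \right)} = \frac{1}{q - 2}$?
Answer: $1204$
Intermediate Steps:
$w{\left(q,m \right)} = \frac{1}{-2 + q}$
$s = 12$ ($s = 3 \cdot 4 = 12$)
$I = - \frac{14}{3}$ ($I = \frac{14}{-2 + \left(2 - 3\right)} = \frac{14}{-2 - 1} = \frac{14}{-3} = 14 \left(- \frac{1}{3}\right) = - \frac{14}{3} \approx -4.6667$)
$I b{\left(s,3 \right)} 43 = \left(- \frac{14}{3}\right) \left(-6\right) 43 = 28 \cdot 43 = 1204$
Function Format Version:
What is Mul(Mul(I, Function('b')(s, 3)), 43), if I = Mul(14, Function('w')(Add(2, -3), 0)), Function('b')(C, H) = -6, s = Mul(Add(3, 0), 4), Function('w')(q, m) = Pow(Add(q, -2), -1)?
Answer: 1204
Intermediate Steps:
Function('w')(q, m) = Pow(Add(-2, q), -1)
s = 12 (s = Mul(3, 4) = 12)
I = Rational(-14, 3) (I = Mul(14, Pow(Add(-2, Add(2, -3)), -1)) = Mul(14, Pow(Add(-2, -1), -1)) = Mul(14, Pow(-3, -1)) = Mul(14, Rational(-1, 3)) = Rational(-14, 3) ≈ -4.6667)
Mul(Mul(I, Function('b')(s, 3)), 43) = Mul(Mul(Rational(-14, 3), -6), 43) = Mul(28, 43) = 1204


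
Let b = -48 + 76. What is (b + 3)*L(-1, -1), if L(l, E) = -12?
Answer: -372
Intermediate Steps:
b = 28
(b + 3)*L(-1, -1) = (28 + 3)*(-12) = 31*(-12) = -372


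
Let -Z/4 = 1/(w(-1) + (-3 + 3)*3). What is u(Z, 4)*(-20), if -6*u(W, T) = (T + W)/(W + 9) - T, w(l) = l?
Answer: -440/39 ≈ -11.282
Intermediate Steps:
Z = 4 (Z = -4/(-1 + (-3 + 3)*3) = -4/(-1 + 0*3) = -4/(-1 + 0) = -4/(-1) = -4*(-1) = 4)
u(W, T) = T/6 - (T + W)/(6*(9 + W)) (u(W, T) = -((T + W)/(W + 9) - T)/6 = -((T + W)/(9 + W) - T)/6 = -(-T + (T + W)/(9 + W))/6 = T/6 - (T + W)/(6*(9 + W)))
u(Z, 4)*(-20) = ((-1*4 + 8*4 + 4*4)/(6*(9 + 4)))*(-20) = ((⅙)*(-4 + 32 + 16)/13)*(-20) = ((⅙)*(1/13)*44)*(-20) = (22/39)*(-20) = -440/39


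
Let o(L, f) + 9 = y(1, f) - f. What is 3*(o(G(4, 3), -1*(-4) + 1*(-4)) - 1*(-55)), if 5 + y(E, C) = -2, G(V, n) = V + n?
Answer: 117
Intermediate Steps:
y(E, C) = -7 (y(E, C) = -5 - 2 = -7)
o(L, f) = -16 - f (o(L, f) = -9 + (-7 - f) = -16 - f)
3*(o(G(4, 3), -1*(-4) + 1*(-4)) - 1*(-55)) = 3*((-16 - (-1*(-4) + 1*(-4))) - 1*(-55)) = 3*((-16 - (4 - 4)) + 55) = 3*((-16 - 1*0) + 55) = 3*((-16 + 0) + 55) = 3*(-16 + 55) = 3*39 = 117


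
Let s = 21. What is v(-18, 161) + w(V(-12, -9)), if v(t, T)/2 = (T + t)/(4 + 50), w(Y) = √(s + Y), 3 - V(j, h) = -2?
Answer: 143/27 + √26 ≈ 10.395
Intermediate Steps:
V(j, h) = 5 (V(j, h) = 3 - 1*(-2) = 3 + 2 = 5)
w(Y) = √(21 + Y)
v(t, T) = T/27 + t/27 (v(t, T) = 2*((T + t)/(4 + 50)) = 2*((T + t)/54) = 2*((T + t)*(1/54)) = 2*(T/54 + t/54) = T/27 + t/27)
v(-18, 161) + w(V(-12, -9)) = ((1/27)*161 + (1/27)*(-18)) + √(21 + 5) = (161/27 - ⅔) + √26 = 143/27 + √26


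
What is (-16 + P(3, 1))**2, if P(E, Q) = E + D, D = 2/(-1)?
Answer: 225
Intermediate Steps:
D = -2 (D = 2*(-1) = -2)
P(E, Q) = -2 + E (P(E, Q) = E - 2 = -2 + E)
(-16 + P(3, 1))**2 = (-16 + (-2 + 3))**2 = (-16 + 1)**2 = (-15)**2 = 225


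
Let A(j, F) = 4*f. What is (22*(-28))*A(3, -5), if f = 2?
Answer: -4928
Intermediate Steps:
A(j, F) = 8 (A(j, F) = 4*2 = 8)
(22*(-28))*A(3, -5) = (22*(-28))*8 = -616*8 = -4928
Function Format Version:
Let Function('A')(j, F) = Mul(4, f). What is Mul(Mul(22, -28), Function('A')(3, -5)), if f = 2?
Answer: -4928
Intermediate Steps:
Function('A')(j, F) = 8 (Function('A')(j, F) = Mul(4, 2) = 8)
Mul(Mul(22, -28), Function('A')(3, -5)) = Mul(Mul(22, -28), 8) = Mul(-616, 8) = -4928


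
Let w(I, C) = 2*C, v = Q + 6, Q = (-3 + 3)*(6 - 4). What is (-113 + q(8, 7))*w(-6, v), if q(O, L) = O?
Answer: -1260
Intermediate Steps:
Q = 0 (Q = 0*2 = 0)
v = 6 (v = 0 + 6 = 6)
(-113 + q(8, 7))*w(-6, v) = (-113 + 8)*(2*6) = -105*12 = -1260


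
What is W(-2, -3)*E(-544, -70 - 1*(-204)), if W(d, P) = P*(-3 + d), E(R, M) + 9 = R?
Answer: -8295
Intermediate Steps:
E(R, M) = -9 + R
W(-2, -3)*E(-544, -70 - 1*(-204)) = (-3*(-3 - 2))*(-9 - 544) = -3*(-5)*(-553) = 15*(-553) = -8295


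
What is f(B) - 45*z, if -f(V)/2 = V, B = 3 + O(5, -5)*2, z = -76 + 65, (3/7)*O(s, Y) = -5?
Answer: 1607/3 ≈ 535.67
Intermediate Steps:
O(s, Y) = -35/3 (O(s, Y) = (7/3)*(-5) = -35/3)
z = -11
B = -61/3 (B = 3 - 35/3*2 = 3 - 70/3 = -61/3 ≈ -20.333)
f(V) = -2*V
f(B) - 45*z = -2*(-61/3) - 45*(-11) = 122/3 + 495 = 1607/3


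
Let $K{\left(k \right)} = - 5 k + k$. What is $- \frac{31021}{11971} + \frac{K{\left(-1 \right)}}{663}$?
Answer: $- \frac{20519039}{7936773} \approx -2.5853$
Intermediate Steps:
$K{\left(k \right)} = - 4 k$
$- \frac{31021}{11971} + \frac{K{\left(-1 \right)}}{663} = - \frac{31021}{11971} + \frac{\left(-4\right) \left(-1\right)}{663} = \left(-31021\right) \frac{1}{11971} + 4 \cdot \frac{1}{663} = - \frac{31021}{11971} + \frac{4}{663} = - \frac{20519039}{7936773}$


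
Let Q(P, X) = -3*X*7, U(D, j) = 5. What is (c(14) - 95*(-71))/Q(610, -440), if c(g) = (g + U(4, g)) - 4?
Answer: 169/231 ≈ 0.73160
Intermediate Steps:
Q(P, X) = -21*X
c(g) = 1 + g (c(g) = (g + 5) - 4 = (5 + g) - 4 = 1 + g)
(c(14) - 95*(-71))/Q(610, -440) = ((1 + 14) - 95*(-71))/((-21*(-440))) = (15 + 6745)/9240 = 6760*(1/9240) = 169/231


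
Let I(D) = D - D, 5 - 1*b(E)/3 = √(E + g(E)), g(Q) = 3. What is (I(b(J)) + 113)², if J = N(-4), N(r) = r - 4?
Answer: 12769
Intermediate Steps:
N(r) = -4 + r
J = -8 (J = -4 - 4 = -8)
b(E) = 15 - 3*√(3 + E) (b(E) = 15 - 3*√(E + 3) = 15 - 3*√(3 + E))
I(D) = 0
(I(b(J)) + 113)² = (0 + 113)² = 113² = 12769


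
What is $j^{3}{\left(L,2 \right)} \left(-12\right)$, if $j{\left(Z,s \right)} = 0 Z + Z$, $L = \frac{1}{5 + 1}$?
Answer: $- \frac{1}{18} \approx -0.055556$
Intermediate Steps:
$L = \frac{1}{6} \approx 0.16667$
$j{\left(Z,s \right)} = Z$ ($j{\left(Z,s \right)} = 0 + Z = Z$)
$j^{3}{\left(L,2 \right)} \left(-12\right) = \left(\frac{1}{6}\right)^{3} \left(-12\right) = \frac{1}{216} \left(-12\right) = - \frac{1}{18}$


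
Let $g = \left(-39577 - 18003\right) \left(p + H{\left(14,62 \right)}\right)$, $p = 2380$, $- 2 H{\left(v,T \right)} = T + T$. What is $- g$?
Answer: $133470440$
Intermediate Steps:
$H{\left(v,T \right)} = - T$ ($H{\left(v,T \right)} = - \frac{T + T}{2} = - \frac{2 T}{2} = - T$)
$g = -133470440$ ($g = \left(-39577 - 18003\right) \left(2380 - 62\right) = - 57580 \left(2380 - 62\right) = \left(-57580\right) 2318 = -133470440$)
$- g = \left(-1\right) \left(-133470440\right) = 133470440$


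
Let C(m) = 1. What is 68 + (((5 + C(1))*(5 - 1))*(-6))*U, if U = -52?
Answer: 7556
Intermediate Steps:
68 + (((5 + C(1))*(5 - 1))*(-6))*U = 68 + (((5 + 1)*(5 - 1))*(-6))*(-52) = 68 + ((6*4)*(-6))*(-52) = 68 + (24*(-6))*(-52) = 68 - 144*(-52) = 68 + 7488 = 7556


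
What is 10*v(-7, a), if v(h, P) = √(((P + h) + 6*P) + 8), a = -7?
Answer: 40*I*√3 ≈ 69.282*I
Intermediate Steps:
v(h, P) = √(8 + h + 7*P) (v(h, P) = √((h + 7*P) + 8) = √(8 + h + 7*P))
10*v(-7, a) = 10*√(8 - 7 + 7*(-7)) = 10*√(8 - 7 - 49) = 10*√(-48) = 10*(4*I*√3) = 40*I*√3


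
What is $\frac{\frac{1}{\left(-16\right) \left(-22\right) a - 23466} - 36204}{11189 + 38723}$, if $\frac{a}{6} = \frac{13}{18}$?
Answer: $- \frac{2383019691}{3285307664} \approx -0.72536$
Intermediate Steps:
$a = \frac{13}{3}$ ($a = 6 \cdot \frac{13}{18} = \frac{13}{3} \approx 4.3333$)
$\frac{\frac{1}{\left(-16\right) \left(-22\right) a - 23466} - 36204}{11189 + 38723} = \frac{\frac{1}{\left(-16\right) \left(-22\right) \frac{13}{3} - 23466} - 36204}{11189 + 38723} = \frac{\frac{1}{352 \cdot \frac{13}{3} - 23466} - 36204}{49912} = \left(\frac{1}{\frac{4576}{3} - 23466} - 36204\right) \frac{1}{49912} = \left(\frac{1}{- \frac{65822}{3}} - 36204\right) \frac{1}{49912} = \left(- \frac{3}{65822} - 36204\right) \frac{1}{49912} = \left(- \frac{2383019691}{65822}\right) \frac{1}{49912} = - \frac{2383019691}{3285307664}$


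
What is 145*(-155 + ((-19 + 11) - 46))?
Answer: -30305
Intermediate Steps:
145*(-155 + ((-19 + 11) - 46)) = 145*(-155 + (-8 - 46)) = 145*(-155 - 54) = 145*(-209) = -30305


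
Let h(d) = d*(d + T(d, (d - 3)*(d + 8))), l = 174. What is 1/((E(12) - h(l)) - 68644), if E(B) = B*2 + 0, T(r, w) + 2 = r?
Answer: -1/128824 ≈ -7.7625e-6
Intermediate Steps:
T(r, w) = -2 + r
E(B) = 2*B (E(B) = 2*B + 0 = 2*B)
h(d) = d*(-2 + 2*d) (h(d) = d*(d + (-2 + d)) = d*(-2 + 2*d))
1/((E(12) - h(l)) - 68644) = 1/((2*12 - 2*174*(-1 + 174)) - 68644) = 1/((24 - 2*174*173) - 68644) = 1/((24 - 1*60204) - 68644) = 1/((24 - 60204) - 68644) = 1/(-60180 - 68644) = 1/(-128824) = -1/128824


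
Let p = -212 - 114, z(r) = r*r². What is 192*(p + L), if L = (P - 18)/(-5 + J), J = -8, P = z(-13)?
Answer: -388416/13 ≈ -29878.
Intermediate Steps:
z(r) = r³
P = -2197 (P = (-13)³ = -2197)
p = -326
L = 2215/13 (L = (-2197 - 18)/(-5 - 8) = -2215/(-13) = -2215*(-1/13) = 2215/13 ≈ 170.38)
192*(p + L) = 192*(-326 + 2215/13) = 192*(-2023/13) = -388416/13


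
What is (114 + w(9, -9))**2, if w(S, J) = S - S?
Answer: 12996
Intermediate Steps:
w(S, J) = 0
(114 + w(9, -9))**2 = (114 + 0)**2 = 114**2 = 12996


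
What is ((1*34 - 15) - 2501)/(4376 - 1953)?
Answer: -2482/2423 ≈ -1.0243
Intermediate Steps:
((1*34 - 15) - 2501)/(4376 - 1953) = ((34 - 15) - 2501)/2423 = (19 - 2501)*(1/2423) = -2482*1/2423 = -2482/2423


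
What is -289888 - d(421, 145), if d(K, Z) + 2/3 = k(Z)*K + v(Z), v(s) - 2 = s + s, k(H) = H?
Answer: -1053673/3 ≈ -3.5122e+5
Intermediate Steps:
v(s) = 2 + 2*s (v(s) = 2 + (s + s) = 2 + 2*s)
d(K, Z) = 4/3 + 2*Z + K*Z (d(K, Z) = -⅔ + (Z*K + (2 + 2*Z)) = -⅔ + (K*Z + (2 + 2*Z)) = -⅔ + (2 + 2*Z + K*Z) = 4/3 + 2*Z + K*Z)
-289888 - d(421, 145) = -289888 - (4/3 + 2*145 + 421*145) = -289888 - (4/3 + 290 + 61045) = -289888 - 1*184009/3 = -289888 - 184009/3 = -1053673/3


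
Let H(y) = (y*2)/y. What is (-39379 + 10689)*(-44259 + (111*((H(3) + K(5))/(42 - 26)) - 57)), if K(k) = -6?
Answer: 2544444375/2 ≈ 1.2722e+9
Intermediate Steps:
H(y) = 2 (H(y) = (2*y)/y = 2)
(-39379 + 10689)*(-44259 + (111*((H(3) + K(5))/(42 - 26)) - 57)) = (-39379 + 10689)*(-44259 + (111*((2 - 6)/(42 - 26)) - 57)) = -28690*(-44259 + (111*(-4/16) - 57)) = -28690*(-44259 + (111*(-4*1/16) - 57)) = -28690*(-44259 + (111*(-¼) - 57)) = -28690*(-44259 + (-111/4 - 57)) = -28690*(-44259 - 339/4) = -28690*(-177375/4) = 2544444375/2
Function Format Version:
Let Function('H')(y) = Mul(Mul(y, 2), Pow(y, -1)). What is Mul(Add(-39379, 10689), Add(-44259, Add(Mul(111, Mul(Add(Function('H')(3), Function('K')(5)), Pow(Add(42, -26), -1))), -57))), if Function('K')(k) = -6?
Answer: Rational(2544444375, 2) ≈ 1.2722e+9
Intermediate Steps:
Function('H')(y) = 2 (Function('H')(y) = Mul(Mul(2, y), Pow(y, -1)) = 2)
Mul(Add(-39379, 10689), Add(-44259, Add(Mul(111, Mul(Add(Function('H')(3), Function('K')(5)), Pow(Add(42, -26), -1))), -57))) = Mul(Add(-39379, 10689), Add(-44259, Add(Mul(111, Mul(Add(2, -6), Pow(Add(42, -26), -1))), -57))) = Mul(-28690, Add(-44259, Add(Mul(111, Mul(-4, Pow(16, -1))), -57))) = Mul(-28690, Add(-44259, Add(Mul(111, Mul(-4, Rational(1, 16))), -57))) = Mul(-28690, Add(-44259, Add(Mul(111, Rational(-1, 4)), -57))) = Mul(-28690, Add(-44259, Add(Rational(-111, 4), -57))) = Mul(-28690, Add(-44259, Rational(-339, 4))) = Mul(-28690, Rational(-177375, 4)) = Rational(2544444375, 2)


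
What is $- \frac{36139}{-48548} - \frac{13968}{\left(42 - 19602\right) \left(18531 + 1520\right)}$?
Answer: $\frac{590596072471}{793350297620} \approx 0.74443$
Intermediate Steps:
$- \frac{36139}{-48548} - \frac{13968}{\left(42 - 19602\right) \left(18531 + 1520\right)} = \left(-36139\right) \left(- \frac{1}{48548}\right) - \frac{13968}{\left(-19560\right) 20051} = \frac{36139}{48548} - \frac{13968}{-392197560} = \frac{36139}{48548} - - \frac{582}{16341565} = \frac{36139}{48548} + \frac{582}{16341565} = \frac{590596072471}{793350297620}$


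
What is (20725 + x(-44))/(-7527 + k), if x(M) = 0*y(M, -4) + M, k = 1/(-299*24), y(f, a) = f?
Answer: -148406856/54013753 ≈ -2.7476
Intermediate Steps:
k = -1/7176 (k = 1/(-7176) = -1/7176 ≈ -0.00013935)
x(M) = M (x(M) = 0*M + M = 0 + M = M)
(20725 + x(-44))/(-7527 + k) = (20725 - 44)/(-7527 - 1/7176) = 20681/(-54013753/7176) = 20681*(-7176/54013753) = -148406856/54013753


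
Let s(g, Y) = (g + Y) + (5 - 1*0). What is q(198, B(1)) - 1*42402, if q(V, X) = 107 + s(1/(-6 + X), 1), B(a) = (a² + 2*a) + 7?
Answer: -169155/4 ≈ -42289.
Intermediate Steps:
B(a) = 7 + a² + 2*a
s(g, Y) = 5 + Y + g (s(g, Y) = (Y + g) + (5 + 0) = (Y + g) + 5 = 5 + Y + g)
q(V, X) = 113 + 1/(-6 + X) (q(V, X) = 107 + (5 + 1 + 1/(-6 + X)) = 107 + (6 + 1/(-6 + X)) = 113 + 1/(-6 + X))
q(198, B(1)) - 1*42402 = (-677 + 113*(7 + 1² + 2*1))/(-6 + (7 + 1² + 2*1)) - 1*42402 = (-677 + 113*(7 + 1 + 2))/(-6 + (7 + 1 + 2)) - 42402 = (-677 + 113*10)/(-6 + 10) - 42402 = (-677 + 1130)/4 - 42402 = (¼)*453 - 42402 = 453/4 - 42402 = -169155/4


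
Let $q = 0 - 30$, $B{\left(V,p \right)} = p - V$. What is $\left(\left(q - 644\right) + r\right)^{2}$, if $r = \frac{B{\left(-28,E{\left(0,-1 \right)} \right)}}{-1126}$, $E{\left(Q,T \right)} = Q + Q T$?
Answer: $\frac{144002034576}{316969} \approx 4.5431 \cdot 10^{5}$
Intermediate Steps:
$q = -30$ ($q = 0 - 30 = -30$)
$r = - \frac{14}{563}$ ($r = \frac{0 \left(1 - 1\right) - -28}{-1126} = \left(0 \cdot 0 + 28\right) \left(- \frac{1}{1126}\right) = \left(0 + 28\right) \left(- \frac{1}{1126}\right) = 28 \left(- \frac{1}{1126}\right) = - \frac{14}{563} \approx -0.024867$)
$\left(\left(q - 644\right) + r\right)^{2} = \left(\left(-30 - 644\right) - \frac{14}{563}\right)^{2} = \left(-674 - \frac{14}{563}\right)^{2} = \left(- \frac{379476}{563}\right)^{2} = \frac{144002034576}{316969}$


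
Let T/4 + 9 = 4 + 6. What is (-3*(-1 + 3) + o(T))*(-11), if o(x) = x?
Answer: 22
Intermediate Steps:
T = 4 (T = -36 + 4*(4 + 6) = -36 + 4*10 = -36 + 40 = 4)
(-3*(-1 + 3) + o(T))*(-11) = (-3*(-1 + 3) + 4)*(-11) = (-3*2 + 4)*(-11) = (-6 + 4)*(-11) = -2*(-11) = 22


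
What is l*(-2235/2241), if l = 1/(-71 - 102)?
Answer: 745/129231 ≈ 0.0057649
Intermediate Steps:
l = -1/173 (l = 1/(-173) = -1/173 ≈ -0.0057803)
l*(-2235/2241) = -(-2235)/(173*2241) = -1/173*(-745/747) = 745/129231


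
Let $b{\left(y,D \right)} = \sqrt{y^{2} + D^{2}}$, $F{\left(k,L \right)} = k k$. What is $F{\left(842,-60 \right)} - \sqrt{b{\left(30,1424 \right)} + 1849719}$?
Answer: $708964 - \sqrt{1849719 + 26 \sqrt{3001}} \approx 7.076 \cdot 10^{5}$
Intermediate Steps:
$F{\left(k,L \right)} = k^{2}$
$b{\left(y,D \right)} = \sqrt{D^{2} + y^{2}}$
$F{\left(842,-60 \right)} - \sqrt{b{\left(30,1424 \right)} + 1849719} = 842^{2} - \sqrt{\sqrt{1424^{2} + 30^{2}} + 1849719} = 708964 - \sqrt{\sqrt{2027776 + 900} + 1849719} = 708964 - \sqrt{\sqrt{2028676} + 1849719} = 708964 - \sqrt{26 \sqrt{3001} + 1849719} = 708964 - \sqrt{1849719 + 26 \sqrt{3001}}$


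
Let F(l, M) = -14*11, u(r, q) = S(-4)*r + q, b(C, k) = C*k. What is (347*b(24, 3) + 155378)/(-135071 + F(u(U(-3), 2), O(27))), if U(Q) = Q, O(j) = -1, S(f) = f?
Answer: -180362/135225 ≈ -1.3338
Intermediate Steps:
u(r, q) = q - 4*r (u(r, q) = -4*r + q = q - 4*r)
F(l, M) = -154
(347*b(24, 3) + 155378)/(-135071 + F(u(U(-3), 2), O(27))) = (347*(24*3) + 155378)/(-135071 - 154) = (347*72 + 155378)/(-135225) = (24984 + 155378)*(-1/135225) = 180362*(-1/135225) = -180362/135225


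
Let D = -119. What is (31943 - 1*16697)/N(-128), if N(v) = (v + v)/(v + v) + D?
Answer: -7623/59 ≈ -129.20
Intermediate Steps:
N(v) = -118 (N(v) = (v + v)/(v + v) - 119 = (2*v)/((2*v)) - 119 = (2*v)*(1/(2*v)) - 119 = 1 - 119 = -118)
(31943 - 1*16697)/N(-128) = (31943 - 1*16697)/(-118) = (31943 - 16697)*(-1/118) = 15246*(-1/118) = -7623/59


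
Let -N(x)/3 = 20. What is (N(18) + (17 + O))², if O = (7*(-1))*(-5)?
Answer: 64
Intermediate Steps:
N(x) = -60 (N(x) = -3*20 = -60)
O = 35 (O = -7*(-5) = 35)
(N(18) + (17 + O))² = (-60 + (17 + 35))² = (-60 + 52)² = (-8)² = 64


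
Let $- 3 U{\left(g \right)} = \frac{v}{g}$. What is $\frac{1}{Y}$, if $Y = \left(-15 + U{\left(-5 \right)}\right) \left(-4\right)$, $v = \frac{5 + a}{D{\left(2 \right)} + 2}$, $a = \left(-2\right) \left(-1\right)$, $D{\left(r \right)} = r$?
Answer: $\frac{15}{893} \approx 0.016797$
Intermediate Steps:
$a = 2$
$v = \frac{7}{4}$ ($v = \frac{5 + 2}{2 + 2} = \frac{7}{4} \approx 1.75$)
$U{\left(g \right)} = - \frac{7}{12 g}$ ($U{\left(g \right)} = - \frac{\frac{7}{4} \frac{1}{g}}{3} = - \frac{7}{12 g}$)
$Y = \frac{893}{15}$ ($Y = \left(-15 - \frac{7}{12 \left(-5\right)}\right) \left(-4\right) = \left(-15 - - \frac{7}{60}\right) \left(-4\right) = \left(-15 + \frac{7}{60}\right) \left(-4\right) = \left(- \frac{893}{60}\right) \left(-4\right) = \frac{893}{15} \approx 59.533$)
$\frac{1}{Y} = \frac{1}{\frac{893}{15}} = \frac{15}{893}$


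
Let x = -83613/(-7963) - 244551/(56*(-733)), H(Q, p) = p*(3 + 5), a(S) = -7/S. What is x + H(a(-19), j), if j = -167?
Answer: -431312433227/326865224 ≈ -1319.5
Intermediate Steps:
H(Q, p) = 8*p (H(Q, p) = p*8 = 8*p)
x = 5379506037/326865224 (x = -83613*(-1/7963) - 244551/(-41048) = 83613/7963 - 244551*(-1/41048) = 83613/7963 + 244551/41048 = 5379506037/326865224 ≈ 16.458)
x + H(a(-19), j) = 5379506037/326865224 + 8*(-167) = 5379506037/326865224 - 1336 = -431312433227/326865224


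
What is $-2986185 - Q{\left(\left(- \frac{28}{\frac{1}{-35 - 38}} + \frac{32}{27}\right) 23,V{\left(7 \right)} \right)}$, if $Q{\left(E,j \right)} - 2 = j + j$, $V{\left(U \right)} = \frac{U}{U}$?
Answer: $-2986189$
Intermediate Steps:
$V{\left(U \right)} = 1$
$Q{\left(E,j \right)} = 2 + 2 j$ ($Q{\left(E,j \right)} = 2 + \left(j + j\right) = 2 + 2 j$)
$-2986185 - Q{\left(\left(- \frac{28}{\frac{1}{-35 - 38}} + \frac{32}{27}\right) 23,V{\left(7 \right)} \right)} = -2986185 - \left(2 + 2 \cdot 1\right) = -2986185 - \left(2 + 2\right) = -2986185 - 4 = -2986189$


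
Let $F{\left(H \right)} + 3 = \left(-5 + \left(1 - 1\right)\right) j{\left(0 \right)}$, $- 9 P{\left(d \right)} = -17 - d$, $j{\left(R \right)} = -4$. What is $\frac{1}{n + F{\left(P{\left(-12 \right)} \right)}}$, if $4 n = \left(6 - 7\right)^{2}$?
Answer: $\frac{4}{69} \approx 0.057971$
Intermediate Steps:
$P{\left(d \right)} = \frac{17}{9} + \frac{d}{9}$ ($P{\left(d \right)} = - \frac{-17 - d}{9} = \frac{17}{9} + \frac{d}{9}$)
$n = \frac{1}{4}$ ($n = \frac{\left(6 - 7\right)^{2}}{4} = \frac{\left(-1\right)^{2}}{4} = \frac{1}{4} \cdot 1 = \frac{1}{4} \approx 0.25$)
$F{\left(H \right)} = 17$ ($F{\left(H \right)} = -3 + \left(-5 + \left(1 - 1\right)\right) \left(-4\right) = -3 + \left(-5 + 0\right) \left(-4\right) = -3 - -20 = -3 + 20 = 17$)
$\frac{1}{n + F{\left(P{\left(-12 \right)} \right)}} = \frac{1}{\frac{1}{4} + 17} = \frac{1}{\frac{69}{4}} = \frac{4}{69}$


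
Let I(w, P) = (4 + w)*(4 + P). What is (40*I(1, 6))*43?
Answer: 86000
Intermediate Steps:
I(w, P) = (4 + P)*(4 + w)
(40*I(1, 6))*43 = (40*(16 + 4*6 + 4*1 + 6*1))*43 = (40*(16 + 24 + 4 + 6))*43 = (40*50)*43 = 2000*43 = 86000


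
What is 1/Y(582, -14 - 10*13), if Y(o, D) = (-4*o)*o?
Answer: -1/1354896 ≈ -7.3806e-7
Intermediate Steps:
Y(o, D) = -4*o**2
1/Y(582, -14 - 10*13) = 1/(-4*582**2) = 1/(-4*338724) = 1/(-1354896) = -1/1354896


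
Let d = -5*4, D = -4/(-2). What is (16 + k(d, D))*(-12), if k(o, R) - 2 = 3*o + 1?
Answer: 492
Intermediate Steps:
D = 2 (D = -4*(-½) = 2)
d = -20 (d = -1*20 = -20)
k(o, R) = 3 + 3*o (k(o, R) = 2 + (3*o + 1) = 2 + (1 + 3*o) = 3 + 3*o)
(16 + k(d, D))*(-12) = (16 + (3 + 3*(-20)))*(-12) = (16 + (3 - 60))*(-12) = (16 - 57)*(-12) = -41*(-12) = 492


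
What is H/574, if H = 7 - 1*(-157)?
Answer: 2/7 ≈ 0.28571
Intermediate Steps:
H = 164 (H = 7 + 157 = 164)
H/574 = 164/574 = 164*(1/574) = 2/7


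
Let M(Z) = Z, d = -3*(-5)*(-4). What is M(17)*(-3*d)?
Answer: 3060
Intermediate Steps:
d = -60 (d = 15*(-4) = -60)
M(17)*(-3*d) = 17*(-3*(-60)) = 17*180 = 3060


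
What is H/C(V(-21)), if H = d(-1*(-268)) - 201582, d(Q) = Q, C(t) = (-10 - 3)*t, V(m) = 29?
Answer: 201314/377 ≈ 533.99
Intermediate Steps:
C(t) = -13*t
H = -201314 (H = -1*(-268) - 201582 = 268 - 201582 = -201314)
H/C(V(-21)) = -201314/((-13*29)) = -201314/(-377) = -201314*(-1/377) = 201314/377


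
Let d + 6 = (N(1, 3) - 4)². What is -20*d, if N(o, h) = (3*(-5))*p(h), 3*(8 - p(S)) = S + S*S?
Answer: -81800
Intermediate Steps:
p(S) = 8 - S/3 - S²/3 (p(S) = 8 - (S + S*S)/3 = 8 - (S + S²)/3 = 8 + (-S/3 - S²/3) = 8 - S/3 - S²/3)
N(o, h) = -120 + 5*h + 5*h² (N(o, h) = (3*(-5))*(8 - h/3 - h²/3) = -15*(8 - h/3 - h²/3) = -120 + 5*h + 5*h²)
d = 4090 (d = -6 + ((-120 + 5*3 + 5*3²) - 4)² = -6 + ((-120 + 15 + 5*9) - 4)² = -6 + ((-120 + 15 + 45) - 4)² = -6 + (-60 - 4)² = -6 + (-64)² = -6 + 4096 = 4090)
-20*d = -20*4090 = -81800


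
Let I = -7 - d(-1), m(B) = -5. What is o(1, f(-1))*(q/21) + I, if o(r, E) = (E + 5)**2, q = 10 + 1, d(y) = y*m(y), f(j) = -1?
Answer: -76/21 ≈ -3.6190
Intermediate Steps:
d(y) = -5*y (d(y) = y*(-5) = -5*y)
q = 11
o(r, E) = (5 + E)**2
I = -12 (I = -7 - (-5)*(-1) = -7 - 1*5 = -7 - 5 = -12)
o(1, f(-1))*(q/21) + I = (5 - 1)**2*(11/21) - 12 = 4**2*(11*(1/21)) - 12 = 16*(11/21) - 12 = 176/21 - 12 = -76/21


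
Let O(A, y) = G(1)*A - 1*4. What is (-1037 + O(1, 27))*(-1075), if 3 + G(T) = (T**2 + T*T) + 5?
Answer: 1114775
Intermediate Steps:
G(T) = 2 + 2*T**2 (G(T) = -3 + ((T**2 + T*T) + 5) = -3 + ((T**2 + T**2) + 5) = -3 + (2*T**2 + 5) = -3 + (5 + 2*T**2) = 2 + 2*T**2)
O(A, y) = -4 + 4*A (O(A, y) = (2 + 2*1**2)*A - 1*4 = (2 + 2*1)*A - 4 = (2 + 2)*A - 4 = 4*A - 4 = -4 + 4*A)
(-1037 + O(1, 27))*(-1075) = (-1037 + (-4 + 4*1))*(-1075) = (-1037 + (-4 + 4))*(-1075) = (-1037 + 0)*(-1075) = -1037*(-1075) = 1114775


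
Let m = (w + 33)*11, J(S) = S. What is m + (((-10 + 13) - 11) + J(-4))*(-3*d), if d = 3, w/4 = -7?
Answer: 163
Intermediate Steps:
w = -28 (w = 4*(-7) = -28)
m = 55 (m = (-28 + 33)*11 = 5*11 = 55)
m + (((-10 + 13) - 11) + J(-4))*(-3*d) = 55 + (((-10 + 13) - 11) - 4)*(-3*3) = 55 + ((3 - 11) - 4)*(-9) = 55 + (-8 - 4)*(-9) = 55 - 12*(-9) = 55 + 108 = 163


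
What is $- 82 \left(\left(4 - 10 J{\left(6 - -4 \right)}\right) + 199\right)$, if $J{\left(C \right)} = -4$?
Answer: $-19926$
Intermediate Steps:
$- 82 \left(\left(4 - 10 J{\left(6 - -4 \right)}\right) + 199\right) = - 82 \left(\left(4 - -40\right) + 199\right) = - 82 \left(\left(4 + 40\right) + 199\right) = - 82 \left(44 + 199\right) = \left(-82\right) 243 = -19926$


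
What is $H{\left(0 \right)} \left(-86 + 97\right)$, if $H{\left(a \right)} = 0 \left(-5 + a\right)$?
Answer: $0$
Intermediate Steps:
$H{\left(a \right)} = 0$
$H{\left(0 \right)} \left(-86 + 97\right) = 0 \left(-86 + 97\right) = 0 \cdot 11 = 0$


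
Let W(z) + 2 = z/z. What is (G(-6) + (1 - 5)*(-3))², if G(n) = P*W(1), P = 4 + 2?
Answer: 36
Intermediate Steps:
W(z) = -1 (W(z) = -2 + z/z = -2 + 1 = -1)
P = 6
G(n) = -6 (G(n) = 6*(-1) = -6)
(G(-6) + (1 - 5)*(-3))² = (-6 + (1 - 5)*(-3))² = (-6 - 4*(-3))² = (-6 + 12)² = 6² = 36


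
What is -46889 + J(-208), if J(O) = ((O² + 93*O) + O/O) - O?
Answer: -22760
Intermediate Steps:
J(O) = 1 + O² + 92*O (J(O) = ((O² + 93*O) + 1) - O = (1 + O² + 93*O) - O = 1 + O² + 92*O)
-46889 + J(-208) = -46889 + (1 + (-208)² + 92*(-208)) = -46889 + (1 + 43264 - 19136) = -46889 + 24129 = -22760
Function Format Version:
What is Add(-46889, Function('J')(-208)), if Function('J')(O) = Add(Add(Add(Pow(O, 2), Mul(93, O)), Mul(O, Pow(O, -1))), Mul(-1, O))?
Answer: -22760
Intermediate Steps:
Function('J')(O) = Add(1, Pow(O, 2), Mul(92, O)) (Function('J')(O) = Add(Add(Add(Pow(O, 2), Mul(93, O)), 1), Mul(-1, O)) = Add(Add(1, Pow(O, 2), Mul(93, O)), Mul(-1, O)) = Add(1, Pow(O, 2), Mul(92, O)))
Add(-46889, Function('J')(-208)) = Add(-46889, Add(1, Pow(-208, 2), Mul(92, -208))) = Add(-46889, Add(1, 43264, -19136)) = Add(-46889, 24129) = -22760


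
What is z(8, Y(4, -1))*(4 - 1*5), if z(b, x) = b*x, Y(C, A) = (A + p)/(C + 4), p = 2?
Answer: -1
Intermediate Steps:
Y(C, A) = (2 + A)/(4 + C) (Y(C, A) = (A + 2)/(C + 4) = (2 + A)/(4 + C))
z(8, Y(4, -1))*(4 - 1*5) = (8*((2 - 1)/(4 + 4)))*(4 - 1*5) = (8*(1/8))*(4 - 5) = (8*((1/8)*1))*(-1) = (8*(1/8))*(-1) = 1*(-1) = -1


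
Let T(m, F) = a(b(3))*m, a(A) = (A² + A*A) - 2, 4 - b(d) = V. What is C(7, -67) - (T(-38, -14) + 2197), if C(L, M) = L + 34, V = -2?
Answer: 504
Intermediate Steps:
b(d) = 6 (b(d) = 4 - 1*(-2) = 4 + 2 = 6)
a(A) = -2 + 2*A² (a(A) = (A² + A²) - 2 = 2*A² - 2 = -2 + 2*A²)
C(L, M) = 34 + L
T(m, F) = 70*m (T(m, F) = (-2 + 2*6²)*m = (-2 + 2*36)*m = (-2 + 72)*m = 70*m)
C(7, -67) - (T(-38, -14) + 2197) = (34 + 7) - (70*(-38) + 2197) = 41 - (-2660 + 2197) = 41 - 1*(-463) = 41 + 463 = 504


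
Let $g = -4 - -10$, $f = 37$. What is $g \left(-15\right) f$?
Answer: $-3330$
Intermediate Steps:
$g = 6$ ($g = -4 + 10 = 6$)
$g \left(-15\right) f = 6 \left(-15\right) 37 = \left(-90\right) 37 = -3330$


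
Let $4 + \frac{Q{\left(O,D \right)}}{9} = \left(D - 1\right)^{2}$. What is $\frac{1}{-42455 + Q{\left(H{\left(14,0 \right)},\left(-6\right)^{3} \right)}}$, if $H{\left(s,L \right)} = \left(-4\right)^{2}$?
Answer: $\frac{1}{381310} \approx 2.6225 \cdot 10^{-6}$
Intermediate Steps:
$H{\left(s,L \right)} = 16$
$Q{\left(O,D \right)} = -36 + 9 \left(-1 + D\right)^{2}$ ($Q{\left(O,D \right)} = -36 + 9 \left(D - 1\right)^{2} = -36 + 9 \left(-1 + D\right)^{2}$)
$\frac{1}{-42455 + Q{\left(H{\left(14,0 \right)},\left(-6\right)^{3} \right)}} = \frac{1}{-42455 - \left(36 - 9 \left(-1 + \left(-6\right)^{3}\right)^{2}\right)} = \frac{1}{-42455 - \left(36 - 9 \left(-1 - 216\right)^{2}\right)} = \frac{1}{-42455 - \left(36 - 9 \left(-217\right)^{2}\right)} = \frac{1}{-42455 + \left(-36 + 9 \cdot 47089\right)} = \frac{1}{-42455 + \left(-36 + 423801\right)} = \frac{1}{-42455 + 423765} = \frac{1}{381310}$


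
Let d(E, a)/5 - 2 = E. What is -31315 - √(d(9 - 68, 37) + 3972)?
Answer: -31315 - √3687 ≈ -31376.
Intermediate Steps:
d(E, a) = 10 + 5*E
-31315 - √(d(9 - 68, 37) + 3972) = -31315 - √((10 + 5*(9 - 68)) + 3972) = -31315 - √((10 + 5*(-59)) + 3972) = -31315 - √((10 - 295) + 3972) = -31315 - √(-285 + 3972) = -31315 - √3687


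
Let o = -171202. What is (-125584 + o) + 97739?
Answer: -199047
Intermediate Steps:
(-125584 + o) + 97739 = (-125584 - 171202) + 97739 = -296786 + 97739 = -199047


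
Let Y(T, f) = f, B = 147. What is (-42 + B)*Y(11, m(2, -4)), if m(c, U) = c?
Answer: 210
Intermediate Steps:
(-42 + B)*Y(11, m(2, -4)) = (-42 + 147)*2 = 105*2 = 210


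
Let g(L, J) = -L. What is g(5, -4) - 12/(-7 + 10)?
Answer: -9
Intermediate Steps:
g(5, -4) - 12/(-7 + 10) = -1*5 - 12/(-7 + 10) = -5 - 12/3 = -5 + (1/3)*(-12) = -5 - 4 = -9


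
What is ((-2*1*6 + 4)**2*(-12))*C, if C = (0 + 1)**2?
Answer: -768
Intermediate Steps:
C = 1 (C = 1**2 = 1)
((-2*1*6 + 4)**2*(-12))*C = ((-2*1*6 + 4)**2*(-12))*1 = ((-2*6 + 4)**2*(-12))*1 = ((-12 + 4)**2*(-12))*1 = ((-8)**2*(-12))*1 = (64*(-12))*1 = -768*1 = -768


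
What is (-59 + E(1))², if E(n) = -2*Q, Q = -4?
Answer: 2601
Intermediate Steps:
E(n) = 8 (E(n) = -2*(-4) = 8)
(-59 + E(1))² = (-59 + 8)² = (-51)² = 2601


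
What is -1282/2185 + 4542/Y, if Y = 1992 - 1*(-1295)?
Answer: 300544/378005 ≈ 0.79508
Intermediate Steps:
Y = 3287 (Y = 1992 + 1295 = 3287)
-1282/2185 + 4542/Y = -1282/2185 + 4542/3287 = 300544/378005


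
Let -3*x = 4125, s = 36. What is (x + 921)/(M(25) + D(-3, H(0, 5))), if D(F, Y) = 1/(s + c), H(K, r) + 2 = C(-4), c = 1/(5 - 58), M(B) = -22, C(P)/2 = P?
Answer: 865778/41901 ≈ 20.662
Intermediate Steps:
x = -1375 (x = -1/3*4125 = -1375)
C(P) = 2*P
c = -1/53 (c = 1/(-53) = -1/53 ≈ -0.018868)
H(K, r) = -10 (H(K, r) = -2 + 2*(-4) = -2 - 8 = -10)
D(F, Y) = 53/1907 (D(F, Y) = 1/(36 - 1/53) = 1/(1907/53) = 53/1907)
(x + 921)/(M(25) + D(-3, H(0, 5))) = (-1375 + 921)/(-22 + 53/1907) = -454/(-41901/1907) = -454*(-1907/41901) = 865778/41901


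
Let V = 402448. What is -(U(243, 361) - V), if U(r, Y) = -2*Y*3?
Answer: 404614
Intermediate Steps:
U(r, Y) = -6*Y
-(U(243, 361) - V) = -(-6*361 - 1*402448) = -(-2166 - 402448) = -1*(-404614) = 404614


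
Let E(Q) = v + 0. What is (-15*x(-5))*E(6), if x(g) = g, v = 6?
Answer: 450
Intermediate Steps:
E(Q) = 6 (E(Q) = 6 + 0 = 6)
(-15*x(-5))*E(6) = -15*(-5)*6 = 75*6 = 450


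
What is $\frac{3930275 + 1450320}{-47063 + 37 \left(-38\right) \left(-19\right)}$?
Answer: $- \frac{5380595}{20349} \approx -264.42$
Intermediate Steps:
$\frac{3930275 + 1450320}{-47063 + 37 \left(-38\right) \left(-19\right)} = \frac{5380595}{-47063 - -26714} = \frac{5380595}{-47063 + 26714} = \frac{5380595}{-20349} = 5380595 \left(- \frac{1}{20349}\right) = - \frac{5380595}{20349}$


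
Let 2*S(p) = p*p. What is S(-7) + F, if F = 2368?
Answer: 4785/2 ≈ 2392.5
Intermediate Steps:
S(p) = p**2/2 (S(p) = (p*p)/2 = p**2/2)
S(-7) + F = (1/2)*(-7)**2 + 2368 = (1/2)*49 + 2368 = 49/2 + 2368 = 4785/2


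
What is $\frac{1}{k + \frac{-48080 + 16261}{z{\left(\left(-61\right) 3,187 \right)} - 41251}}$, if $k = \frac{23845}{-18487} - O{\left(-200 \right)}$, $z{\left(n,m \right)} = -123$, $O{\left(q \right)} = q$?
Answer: $\frac{40256902}{8030415917} \approx 0.0050131$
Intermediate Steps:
$k = \frac{193345}{973}$ ($k = \frac{23845}{-18487} - -200 = 23845 \left(- \frac{1}{18487}\right) + 200 = - \frac{1255}{973} + 200 = \frac{193345}{973} \approx 198.71$)
$\frac{1}{k + \frac{-48080 + 16261}{z{\left(\left(-61\right) 3,187 \right)} - 41251}} = \frac{1}{\frac{193345}{973} + \frac{-48080 + 16261}{-123 - 41251}} = \frac{1}{\frac{193345}{973} - \frac{31819}{-41374}} = \frac{1}{\frac{193345}{973} - - \frac{31819}{41374}} = \frac{1}{\frac{193345}{973} + \frac{31819}{41374}} = \frac{1}{\frac{8030415917}{40256902}} = \frac{40256902}{8030415917}$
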